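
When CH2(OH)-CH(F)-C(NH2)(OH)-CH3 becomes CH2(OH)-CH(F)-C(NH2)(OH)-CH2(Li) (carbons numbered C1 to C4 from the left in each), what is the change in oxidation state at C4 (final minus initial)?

0

Before: C4 has 1 bond to C, 3 bonds to H → oxidation state -3.
After: C4 has 1 bond to C, 2 bonds to H, 1 bond to Li → oxidation state -3.
Δ = -3 − (-3) = 0, so no net redox change at C4.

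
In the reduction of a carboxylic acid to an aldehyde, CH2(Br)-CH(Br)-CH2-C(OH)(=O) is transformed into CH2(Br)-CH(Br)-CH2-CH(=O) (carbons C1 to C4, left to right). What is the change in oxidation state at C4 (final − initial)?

-2

Before: C4 has 1 bond to C, 3 bonds to O → oxidation state +3.
After: C4 has 1 bond to C, 1 bond to H, 2 bonds to O → oxidation state +1.
Δ = +1 − (+3) = -2, so this is a reduction at C4.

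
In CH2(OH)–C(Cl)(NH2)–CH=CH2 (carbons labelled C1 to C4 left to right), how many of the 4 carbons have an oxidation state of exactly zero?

0

Tallying each carbon's bonds:
C1: 1C, 2H, 1O → 0 − 2 + 1 = -1
C2: 2C, 1N, 1Cl → 0 + 1 + 1 = +2
C3: 3C, 1H → 0 − 1 = -1
C4: 2C, 2H → 0 − 2 = -2
0 carbons meet the condition.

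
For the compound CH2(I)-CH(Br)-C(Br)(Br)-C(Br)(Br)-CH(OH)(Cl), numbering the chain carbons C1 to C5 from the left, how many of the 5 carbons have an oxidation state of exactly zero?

1

Tallying each carbon's bonds:
C1: 1C, 2H, 1I → 0 − 2 + 1 = -1
C2: 2C, 1H, 1Br → 0 − 1 + 1 = 0
C3: 2C, 2Br → 0 + 2 = +2
C4: 2C, 2Br → 0 + 2 = +2
C5: 1C, 1H, 1O, 1Cl → 0 − 1 + 1 + 1 = +1
1 carbon (C2) meets the condition.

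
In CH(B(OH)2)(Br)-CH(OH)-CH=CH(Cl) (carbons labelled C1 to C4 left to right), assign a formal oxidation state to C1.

-1

C1 has one bond to C (0), one bond to H (-1), one bond to B (-1), one bond to Br (+1).
Oxidation state = 0 − 1 − 1 + 1 = -1.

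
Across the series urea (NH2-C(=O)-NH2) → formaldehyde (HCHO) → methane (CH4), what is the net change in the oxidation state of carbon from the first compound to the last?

-8

Carbon oxidation states along the series — urea: +4, formaldehyde: 0, methane: -4.
Net change = -4 − (+4) = -8.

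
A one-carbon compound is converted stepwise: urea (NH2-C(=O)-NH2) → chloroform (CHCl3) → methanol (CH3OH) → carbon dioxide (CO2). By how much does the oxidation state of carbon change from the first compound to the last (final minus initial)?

0

Carbon oxidation states along the series — urea: +4, chloroform: +2, methanol: -2, carbon dioxide: +4.
Net change = +4 − (+4) = 0.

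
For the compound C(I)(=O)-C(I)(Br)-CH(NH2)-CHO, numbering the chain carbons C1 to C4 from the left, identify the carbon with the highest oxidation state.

C1

Count +1 for every bond to an atom more electronegative than carbon and −1 for every bond to one less electronegative; C–C bonds are 0. Tallying each carbon:
C1: 1C, 2O, 1I → 0 + 2 + 1 = +3
C2: 2C, 1Br, 1I → 0 + 1 + 1 = +2
C3: 2C, 1H, 1N → 0 − 1 + 1 = 0
C4: 1C, 1H, 2O → 0 − 1 + 2 = +1
The most oxidised carbon is C1 at +3.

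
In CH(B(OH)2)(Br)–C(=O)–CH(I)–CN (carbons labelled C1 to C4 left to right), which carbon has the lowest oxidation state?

Assign +1 per bond to O/N/halogen, −1 per bond to H or an electropositive element, and 0 per bond to carbon. Tallying each carbon:
C1: 1C, 1H, 1Br, 1B → 0 − 1 + 1 − 1 = -1
C2: 2C, 2O → 0 + 2 = +2
C3: 2C, 1H, 1I → 0 − 1 + 1 = 0
C4: 1C, 3N → 0 + 3 = +3
The most reduced carbon is C1 at -1.

C1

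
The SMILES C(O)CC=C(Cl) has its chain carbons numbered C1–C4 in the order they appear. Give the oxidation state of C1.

C1 has one bond to C (0), one bond to H (-1), one bond to O (+1), one bond to H (-1).
Oxidation state = 0 − 1 + 1 − 1 = -1.

-1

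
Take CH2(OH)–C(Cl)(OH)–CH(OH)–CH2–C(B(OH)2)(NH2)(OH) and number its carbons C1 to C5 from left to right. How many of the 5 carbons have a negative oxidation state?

2

Tallying each carbon's bonds:
C1: 1C, 2H, 1O → 0 − 2 + 1 = -1
C2: 2C, 1O, 1Cl → 0 + 1 + 1 = +2
C3: 2C, 1H, 1O → 0 − 1 + 1 = 0
C4: 2C, 2H → 0 − 2 = -2
C5: 1C, 1O, 1N, 1B → 0 + 1 + 1 − 1 = +1
2 carbons (C1, C4) meet the condition.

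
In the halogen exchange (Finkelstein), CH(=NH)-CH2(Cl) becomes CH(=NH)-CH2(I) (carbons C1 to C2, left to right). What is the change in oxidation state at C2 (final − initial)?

0

Before: C2 has 1 bond to C, 2 bonds to H, 1 bond to Cl → oxidation state -1.
After: C2 has 1 bond to C, 2 bonds to H, 1 bond to I → oxidation state -1.
Δ = -1 − (-1) = 0, so no net redox change at C2.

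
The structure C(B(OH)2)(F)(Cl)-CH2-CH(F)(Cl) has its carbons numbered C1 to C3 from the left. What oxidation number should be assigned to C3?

+1

Each bond to a more electronegative atom (O, N, halogen) counts +1, each bond to a less electronegative atom (H, metal, B, Si) counts −1, and each C–C bond counts 0.
C3 has one bond to C (0), one bond to F (+1), one bond to H (-1), one bond to Cl (+1).
Oxidation state = 0 + 1 − 1 + 1 = +1.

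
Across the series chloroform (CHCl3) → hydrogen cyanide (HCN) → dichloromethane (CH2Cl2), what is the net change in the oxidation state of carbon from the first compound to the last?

Carbon oxidation states along the series — chloroform: +2, hydrogen cyanide: +2, dichloromethane: 0.
Net change = 0 − (+2) = -2.

-2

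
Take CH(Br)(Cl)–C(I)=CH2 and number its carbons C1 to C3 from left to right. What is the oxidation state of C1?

C1 has one bond to C (0), one bond to Br (+1), one bond to H (-1), one bond to Cl (+1).
Oxidation state = 0 + 1 − 1 + 1 = +1.

+1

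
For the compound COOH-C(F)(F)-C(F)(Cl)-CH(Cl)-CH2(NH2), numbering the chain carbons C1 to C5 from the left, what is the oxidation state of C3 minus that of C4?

C3: 2C, 1F, 1Cl → 0 + 1 + 1 = +2
C4: 2C, 1H, 1Cl → 0 − 1 + 1 = 0
Difference: +2 − (0) = +2.

+2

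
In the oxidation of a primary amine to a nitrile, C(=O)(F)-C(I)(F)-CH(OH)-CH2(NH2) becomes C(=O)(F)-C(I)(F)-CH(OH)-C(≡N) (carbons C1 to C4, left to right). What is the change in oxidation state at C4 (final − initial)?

+4

Before: C4 has 1 bond to C, 2 bonds to H, 1 bond to N → oxidation state -1.
After: C4 has 1 bond to C, 3 bonds to N → oxidation state +3.
Δ = +3 − (-1) = +4, so this is an oxidation at C4.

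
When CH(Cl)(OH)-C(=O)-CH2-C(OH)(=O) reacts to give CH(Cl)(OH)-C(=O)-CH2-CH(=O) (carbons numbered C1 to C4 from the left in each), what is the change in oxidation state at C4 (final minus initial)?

Before: C4 has 1 bond to C, 3 bonds to O → oxidation state +3.
After: C4 has 1 bond to C, 1 bond to H, 2 bonds to O → oxidation state +1.
Δ = +1 − (+3) = -2, so this is a reduction at C4.

-2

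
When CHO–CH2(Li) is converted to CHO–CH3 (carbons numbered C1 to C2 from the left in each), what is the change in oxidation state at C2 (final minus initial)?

0

Before: C2 has 1 bond to C, 2 bonds to H, 1 bond to Li → oxidation state -3.
After: C2 has 1 bond to C, 3 bonds to H → oxidation state -3.
Δ = -3 − (-3) = 0, so no net redox change at C2.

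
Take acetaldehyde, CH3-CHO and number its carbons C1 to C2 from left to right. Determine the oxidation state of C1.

Each bond to a more electronegative atom (O, N, halogen) counts +1, each bond to a less electronegative atom (H, metal, B, Si) counts −1, and each C–C bond counts 0.
C1 has one bond to H (-1), one bond to H (-1), one bond to H (-1), one bond to C (0).
Oxidation state = -1 − 1 − 1 + 0 = -3.

-3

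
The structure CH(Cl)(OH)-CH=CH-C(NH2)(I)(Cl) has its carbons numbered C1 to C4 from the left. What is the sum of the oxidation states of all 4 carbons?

Count +1 for every bond to an atom more electronegative than carbon and −1 for every bond to one less electronegative; C–C bonds are 0. Tallying each carbon:
C1: 1C, 1H, 1O, 1Cl → 0 − 1 + 1 + 1 = +1
C2: 3C, 1H → 0 − 1 = -1
C3: 3C, 1H → 0 − 1 = -1
C4: 1C, 1N, 1Cl, 1I → 0 + 1 + 1 + 1 = +3
Sum = +1 − 1 − 1 + 3 = +2.

+2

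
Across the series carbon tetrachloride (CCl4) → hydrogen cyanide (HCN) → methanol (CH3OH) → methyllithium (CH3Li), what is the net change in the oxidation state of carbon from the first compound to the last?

-8

Carbon oxidation states along the series — carbon tetrachloride: +4, hydrogen cyanide: +2, methanol: -2, methyllithium: -4.
Net change = -4 − (+4) = -8.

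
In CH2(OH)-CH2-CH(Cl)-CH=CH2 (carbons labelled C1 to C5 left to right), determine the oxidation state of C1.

-1

C1 has one bond to C (0), one bond to H (-1), one bond to O (+1), one bond to H (-1).
Oxidation state = 0 − 1 + 1 − 1 = -1.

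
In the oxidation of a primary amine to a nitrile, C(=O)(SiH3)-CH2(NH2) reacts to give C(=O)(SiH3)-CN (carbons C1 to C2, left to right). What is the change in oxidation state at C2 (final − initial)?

Before: C2 has 1 bond to C, 2 bonds to H, 1 bond to N → oxidation state -1.
After: C2 has 1 bond to C, 3 bonds to N → oxidation state +3.
Δ = +3 − (-1) = +4, so this is an oxidation at C2.

+4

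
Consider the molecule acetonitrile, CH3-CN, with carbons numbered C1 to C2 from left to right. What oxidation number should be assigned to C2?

+3

Count +1 for every bond to an atom more electronegative than carbon and −1 for every bond to one less electronegative; C–C bonds are 0.
C2 has a triple bond to N (3×+1 = +3), one bond to C (0).
Oxidation state = +3 + 0 = +3.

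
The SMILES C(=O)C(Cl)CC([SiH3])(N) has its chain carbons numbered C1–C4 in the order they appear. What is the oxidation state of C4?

C4 has one bond to C (0), one bond to H (-1), one bond to Si (-1), one bond to N (+1).
Oxidation state = 0 − 1 − 1 + 1 = -1.

-1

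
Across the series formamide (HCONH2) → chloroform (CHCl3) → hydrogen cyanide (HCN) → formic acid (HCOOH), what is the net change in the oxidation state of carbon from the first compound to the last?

0

Carbon oxidation states along the series — formamide: +2, chloroform: +2, hydrogen cyanide: +2, formic acid: +2.
Net change = +2 − (+2) = 0.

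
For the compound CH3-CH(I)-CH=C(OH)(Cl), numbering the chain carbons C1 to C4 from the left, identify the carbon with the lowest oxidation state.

Tallying each carbon's bonds:
C1: 1C, 3H → 0 − 3 = -3
C2: 2C, 1H, 1I → 0 − 1 + 1 = 0
C3: 3C, 1H → 0 − 1 = -1
C4: 2C, 1O, 1Cl → 0 + 1 + 1 = +2
The most reduced carbon is C1 at -3.

C1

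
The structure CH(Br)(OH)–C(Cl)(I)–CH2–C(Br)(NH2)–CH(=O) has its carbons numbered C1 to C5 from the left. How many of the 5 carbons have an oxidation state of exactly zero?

Count +1 for every bond to an atom more electronegative than carbon and −1 for every bond to one less electronegative; C–C bonds are 0. Tallying each carbon:
C1: 1C, 1H, 1O, 1Br → 0 − 1 + 1 + 1 = +1
C2: 2C, 1Cl, 1I → 0 + 1 + 1 = +2
C3: 2C, 2H → 0 − 2 = -2
C4: 2C, 1N, 1Br → 0 + 1 + 1 = +2
C5: 1C, 1H, 2O → 0 − 1 + 2 = +1
0 carbons meet the condition.

0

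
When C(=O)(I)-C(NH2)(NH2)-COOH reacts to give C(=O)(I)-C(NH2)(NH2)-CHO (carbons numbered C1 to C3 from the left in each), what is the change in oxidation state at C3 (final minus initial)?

Before: C3 has 1 bond to C, 3 bonds to O → oxidation state +3.
After: C3 has 1 bond to C, 1 bond to H, 2 bonds to O → oxidation state +1.
Δ = +1 − (+3) = -2, so this is a reduction at C3.

-2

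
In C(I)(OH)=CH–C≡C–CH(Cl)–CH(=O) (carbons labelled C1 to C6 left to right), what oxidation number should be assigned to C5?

Each bond to a more electronegative atom (O, N, halogen) counts +1, each bond to a less electronegative atom (H, metal, B, Si) counts −1, and each C–C bond counts 0.
C5 has one bond to C (0), one bond to C (0), one bond to Cl (+1), one bond to H (-1).
Oxidation state = 0 + 0 + 1 − 1 = 0.

0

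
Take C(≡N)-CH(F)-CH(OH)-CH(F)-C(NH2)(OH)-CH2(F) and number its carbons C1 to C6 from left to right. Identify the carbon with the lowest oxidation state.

C6

Tallying each carbon's bonds:
C1: 1C, 3N → 0 + 3 = +3
C2: 2C, 1H, 1F → 0 − 1 + 1 = 0
C3: 2C, 1H, 1O → 0 − 1 + 1 = 0
C4: 2C, 1H, 1F → 0 − 1 + 1 = 0
C5: 2C, 1O, 1N → 0 + 1 + 1 = +2
C6: 1C, 2H, 1F → 0 − 2 + 1 = -1
The most reduced carbon is C6 at -1.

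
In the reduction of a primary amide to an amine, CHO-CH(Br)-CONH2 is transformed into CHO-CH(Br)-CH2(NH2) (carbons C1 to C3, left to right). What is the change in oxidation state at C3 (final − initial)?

Before: C3 has 1 bond to C, 2 bonds to O, 1 bond to N → oxidation state +3.
After: C3 has 1 bond to C, 2 bonds to H, 1 bond to N → oxidation state -1.
Δ = -1 − (+3) = -4, so this is a reduction at C3.

-4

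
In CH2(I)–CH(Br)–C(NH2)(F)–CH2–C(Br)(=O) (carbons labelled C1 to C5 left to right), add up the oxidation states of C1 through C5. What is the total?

Bonds to more-electronegative neighbours contribute +1 each, bonds to H or metals contribute −1 each, and C–C bonds contribute 0. Tallying each carbon:
C1: 1C, 2H, 1I → 0 − 2 + 1 = -1
C2: 2C, 1H, 1Br → 0 − 1 + 1 = 0
C3: 2C, 1N, 1F → 0 + 1 + 1 = +2
C4: 2C, 2H → 0 − 2 = -2
C5: 1C, 2O, 1Br → 0 + 2 + 1 = +3
Sum = -1 + 0 + 2 − 2 + 3 = +2.

+2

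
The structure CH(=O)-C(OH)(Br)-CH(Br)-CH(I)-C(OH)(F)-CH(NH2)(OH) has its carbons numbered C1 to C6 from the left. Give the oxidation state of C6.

+1

Count +1 for every bond to an atom more electronegative than carbon and −1 for every bond to one less electronegative; C–C bonds are 0.
C6 has one bond to C (0), one bond to N (+1), one bond to O (+1), one bond to H (-1).
Oxidation state = 0 + 1 + 1 − 1 = +1.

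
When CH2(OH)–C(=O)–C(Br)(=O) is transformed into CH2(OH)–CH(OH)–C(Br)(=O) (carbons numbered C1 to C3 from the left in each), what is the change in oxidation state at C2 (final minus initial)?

Before: C2 has 2 bonds to C, 2 bonds to O → oxidation state +2.
After: C2 has 2 bonds to C, 1 bond to H, 1 bond to O → oxidation state 0.
Δ = 0 − (+2) = -2, so this is a reduction at C2.

-2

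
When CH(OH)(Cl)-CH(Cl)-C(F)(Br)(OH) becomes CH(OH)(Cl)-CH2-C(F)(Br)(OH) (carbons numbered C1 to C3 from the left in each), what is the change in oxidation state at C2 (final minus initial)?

Before: C2 has 2 bonds to C, 1 bond to H, 1 bond to Cl → oxidation state 0.
After: C2 has 2 bonds to C, 2 bonds to H → oxidation state -2.
Δ = -2 − (0) = -2, so this is a reduction at C2.

-2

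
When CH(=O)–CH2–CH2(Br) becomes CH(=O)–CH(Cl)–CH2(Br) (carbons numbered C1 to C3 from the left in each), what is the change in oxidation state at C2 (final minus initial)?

+2

Before: C2 has 2 bonds to C, 2 bonds to H → oxidation state -2.
After: C2 has 2 bonds to C, 1 bond to H, 1 bond to Cl → oxidation state 0.
Δ = 0 − (-2) = +2, so this is an oxidation at C2.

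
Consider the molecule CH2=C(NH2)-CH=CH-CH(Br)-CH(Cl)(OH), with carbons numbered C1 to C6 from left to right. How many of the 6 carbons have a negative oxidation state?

3

Assign +1 per bond to O/N/halogen, −1 per bond to H or an electropositive element, and 0 per bond to carbon. Tallying each carbon:
C1: 2C, 2H → 0 − 2 = -2
C2: 3C, 1N → 0 + 1 = +1
C3: 3C, 1H → 0 − 1 = -1
C4: 3C, 1H → 0 − 1 = -1
C5: 2C, 1H, 1Br → 0 − 1 + 1 = 0
C6: 1C, 1H, 1O, 1Cl → 0 − 1 + 1 + 1 = +1
3 carbons (C1, C3, C4) meet the condition.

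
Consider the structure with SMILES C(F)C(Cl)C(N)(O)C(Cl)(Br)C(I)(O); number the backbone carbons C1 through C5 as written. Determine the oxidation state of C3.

C3 has one bond to C (0), one bond to C (0), one bond to N (+1), one bond to O (+1).
Oxidation state = 0 + 0 + 1 + 1 = +2.

+2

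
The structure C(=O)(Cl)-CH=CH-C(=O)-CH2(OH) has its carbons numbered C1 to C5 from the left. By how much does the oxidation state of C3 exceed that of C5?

0

C3: 3C, 1H → 0 − 1 = -1
C5: 1C, 2H, 1O → 0 − 2 + 1 = -1
Difference: -1 − (-1) = 0.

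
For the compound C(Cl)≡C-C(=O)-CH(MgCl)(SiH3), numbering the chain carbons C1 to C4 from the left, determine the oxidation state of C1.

C1 has a triple bond to C (3×0 = 0), one bond to Cl (+1).
Oxidation state = 0 + 1 = +1.

+1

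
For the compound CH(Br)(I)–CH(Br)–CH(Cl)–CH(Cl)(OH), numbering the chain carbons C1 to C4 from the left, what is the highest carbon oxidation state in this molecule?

+1

Bonds to more-electronegative neighbours contribute +1 each, bonds to H or metals contribute −1 each, and C–C bonds contribute 0. Tallying each carbon:
C1: 1C, 1H, 1Br, 1I → 0 − 1 + 1 + 1 = +1
C2: 2C, 1H, 1Br → 0 − 1 + 1 = 0
C3: 2C, 1H, 1Cl → 0 − 1 + 1 = 0
C4: 1C, 1H, 1O, 1Cl → 0 − 1 + 1 + 1 = +1
The highest value is +1.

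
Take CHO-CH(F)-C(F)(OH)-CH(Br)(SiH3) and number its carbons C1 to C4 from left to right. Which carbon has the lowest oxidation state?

C4

Tallying each carbon's bonds:
C1: 1C, 1H, 2O → 0 − 1 + 2 = +1
C2: 2C, 1H, 1F → 0 − 1 + 1 = 0
C3: 2C, 1O, 1F → 0 + 1 + 1 = +2
C4: 1C, 1H, 1Br, 1Si → 0 − 1 + 1 − 1 = -1
The most reduced carbon is C4 at -1.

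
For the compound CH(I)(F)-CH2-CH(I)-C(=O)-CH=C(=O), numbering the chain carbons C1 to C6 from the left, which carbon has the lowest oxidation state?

C2

Count +1 for every bond to an atom more electronegative than carbon and −1 for every bond to one less electronegative; C–C bonds are 0. Tallying each carbon:
C1: 1C, 1H, 1F, 1I → 0 − 1 + 1 + 1 = +1
C2: 2C, 2H → 0 − 2 = -2
C3: 2C, 1H, 1I → 0 − 1 + 1 = 0
C4: 2C, 2O → 0 + 2 = +2
C5: 3C, 1H → 0 − 1 = -1
C6: 2C, 2O → 0 + 2 = +2
The most reduced carbon is C2 at -2.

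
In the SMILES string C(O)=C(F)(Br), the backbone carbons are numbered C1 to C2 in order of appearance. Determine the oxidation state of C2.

C2 has a double bond to C (2×0 = 0), one bond to F (+1), one bond to Br (+1).
Oxidation state = 0 + 1 + 1 = +2.

+2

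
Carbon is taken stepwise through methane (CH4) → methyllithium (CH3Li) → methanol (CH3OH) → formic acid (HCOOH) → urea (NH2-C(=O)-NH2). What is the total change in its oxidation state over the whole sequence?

+8

Carbon oxidation states along the series — methane: -4, methyllithium: -4, methanol: -2, formic acid: +2, urea: +4.
Net change = +4 − (-4) = +8.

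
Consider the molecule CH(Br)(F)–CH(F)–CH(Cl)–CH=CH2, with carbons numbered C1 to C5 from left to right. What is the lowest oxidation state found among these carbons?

Tallying each carbon's bonds:
C1: 1C, 1H, 1F, 1Br → 0 − 1 + 1 + 1 = +1
C2: 2C, 1H, 1F → 0 − 1 + 1 = 0
C3: 2C, 1H, 1Cl → 0 − 1 + 1 = 0
C4: 3C, 1H → 0 − 1 = -1
C5: 2C, 2H → 0 − 2 = -2
The lowest value is -2.

-2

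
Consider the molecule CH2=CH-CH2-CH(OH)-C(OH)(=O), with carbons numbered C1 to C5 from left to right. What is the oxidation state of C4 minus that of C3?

C4: 2C, 1H, 1O → 0 − 1 + 1 = 0
C3: 2C, 2H → 0 − 2 = -2
Difference: 0 − (-2) = +2.

+2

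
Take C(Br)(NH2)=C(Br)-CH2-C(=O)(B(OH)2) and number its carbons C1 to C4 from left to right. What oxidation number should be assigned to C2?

Count +1 for every bond to an atom more electronegative than carbon and −1 for every bond to one less electronegative; C–C bonds are 0.
C2 has a double bond to C (2×0 = 0), one bond to C (0), one bond to Br (+1).
Oxidation state = 0 + 0 + 1 = +1.

+1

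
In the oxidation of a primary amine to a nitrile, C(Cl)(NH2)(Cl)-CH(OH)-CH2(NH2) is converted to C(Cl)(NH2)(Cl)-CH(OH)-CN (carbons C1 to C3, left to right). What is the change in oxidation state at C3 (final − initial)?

+4

Before: C3 has 1 bond to C, 2 bonds to H, 1 bond to N → oxidation state -1.
After: C3 has 1 bond to C, 3 bonds to N → oxidation state +3.
Δ = +3 − (-1) = +4, so this is an oxidation at C3.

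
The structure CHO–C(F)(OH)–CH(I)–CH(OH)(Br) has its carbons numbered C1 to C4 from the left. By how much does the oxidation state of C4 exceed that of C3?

+1

C4: 1C, 1H, 1O, 1Br → 0 − 1 + 1 + 1 = +1
C3: 2C, 1H, 1I → 0 − 1 + 1 = 0
Difference: +1 − (0) = +1.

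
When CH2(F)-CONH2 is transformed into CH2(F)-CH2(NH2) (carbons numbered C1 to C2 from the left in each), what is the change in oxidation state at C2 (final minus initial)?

Before: C2 has 1 bond to C, 2 bonds to O, 1 bond to N → oxidation state +3.
After: C2 has 1 bond to C, 2 bonds to H, 1 bond to N → oxidation state -1.
Δ = -1 − (+3) = -4, so this is a reduction at C2.

-4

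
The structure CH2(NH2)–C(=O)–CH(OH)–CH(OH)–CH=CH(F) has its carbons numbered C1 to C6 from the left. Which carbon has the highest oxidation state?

C2

Tallying each carbon's bonds:
C1: 1C, 2H, 1N → 0 − 2 + 1 = -1
C2: 2C, 2O → 0 + 2 = +2
C3: 2C, 1H, 1O → 0 − 1 + 1 = 0
C4: 2C, 1H, 1O → 0 − 1 + 1 = 0
C5: 3C, 1H → 0 − 1 = -1
C6: 2C, 1H, 1F → 0 − 1 + 1 = 0
The most oxidised carbon is C2 at +2.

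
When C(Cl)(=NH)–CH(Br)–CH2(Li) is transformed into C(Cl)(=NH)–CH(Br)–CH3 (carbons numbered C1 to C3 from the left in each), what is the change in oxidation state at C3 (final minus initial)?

0

Before: C3 has 1 bond to C, 2 bonds to H, 1 bond to Li → oxidation state -3.
After: C3 has 1 bond to C, 3 bonds to H → oxidation state -3.
Δ = -3 − (-3) = 0, so no net redox change at C3.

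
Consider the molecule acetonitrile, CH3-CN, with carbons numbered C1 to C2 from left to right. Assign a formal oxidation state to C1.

C1 has one bond to H (-1), one bond to H (-1), one bond to H (-1), one bond to C (0).
Oxidation state = -1 − 1 − 1 + 0 = -3.

-3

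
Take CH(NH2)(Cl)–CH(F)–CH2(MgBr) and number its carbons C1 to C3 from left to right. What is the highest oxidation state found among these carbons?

+1

Assign +1 per bond to O/N/halogen, −1 per bond to H or an electropositive element, and 0 per bond to carbon. Tallying each carbon:
C1: 1C, 1H, 1N, 1Cl → 0 − 1 + 1 + 1 = +1
C2: 2C, 1H, 1F → 0 − 1 + 1 = 0
C3: 1C, 2H, 1Mg → 0 − 2 − 1 = -3
The highest value is +1.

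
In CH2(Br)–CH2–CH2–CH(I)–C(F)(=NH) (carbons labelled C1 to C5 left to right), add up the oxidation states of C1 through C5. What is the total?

-2

Tallying each carbon's bonds:
C1: 1C, 2H, 1Br → 0 − 2 + 1 = -1
C2: 2C, 2H → 0 − 2 = -2
C3: 2C, 2H → 0 − 2 = -2
C4: 2C, 1H, 1I → 0 − 1 + 1 = 0
C5: 1C, 2N, 1F → 0 + 2 + 1 = +3
Sum = -1 − 2 − 2 + 0 + 3 = -2.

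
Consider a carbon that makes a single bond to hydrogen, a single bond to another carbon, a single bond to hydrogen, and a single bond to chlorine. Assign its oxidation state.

The carbon has one bond to C (0), one bond to H (-1), one bond to Cl (+1), one bond to H (-1).
Oxidation state = 0 − 1 + 1 − 1 = -1.

-1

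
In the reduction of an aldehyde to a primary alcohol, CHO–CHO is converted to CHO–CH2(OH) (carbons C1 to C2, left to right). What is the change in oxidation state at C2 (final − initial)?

Before: C2 has 1 bond to C, 1 bond to H, 2 bonds to O → oxidation state +1.
After: C2 has 1 bond to C, 2 bonds to H, 1 bond to O → oxidation state -1.
Δ = -1 − (+1) = -2, so this is a reduction at C2.

-2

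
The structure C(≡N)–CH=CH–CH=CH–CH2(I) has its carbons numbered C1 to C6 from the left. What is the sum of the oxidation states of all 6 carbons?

Tallying each carbon's bonds:
C1: 1C, 3N → 0 + 3 = +3
C2: 3C, 1H → 0 − 1 = -1
C3: 3C, 1H → 0 − 1 = -1
C4: 3C, 1H → 0 − 1 = -1
C5: 3C, 1H → 0 − 1 = -1
C6: 1C, 2H, 1I → 0 − 2 + 1 = -1
Sum = +3 − 1 − 1 − 1 − 1 − 1 = -2.

-2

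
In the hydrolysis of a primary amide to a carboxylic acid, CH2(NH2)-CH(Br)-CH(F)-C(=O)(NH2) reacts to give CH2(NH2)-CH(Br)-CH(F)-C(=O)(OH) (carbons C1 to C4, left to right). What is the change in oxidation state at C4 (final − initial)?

Before: C4 has 1 bond to C, 2 bonds to O, 1 bond to N → oxidation state +3.
After: C4 has 1 bond to C, 3 bonds to O → oxidation state +3.
Δ = +3 − (+3) = 0, so no net redox change at C4.

0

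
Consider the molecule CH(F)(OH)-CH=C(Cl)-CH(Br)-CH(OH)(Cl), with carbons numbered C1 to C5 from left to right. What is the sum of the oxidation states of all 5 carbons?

+2

Tallying each carbon's bonds:
C1: 1C, 1H, 1O, 1F → 0 − 1 + 1 + 1 = +1
C2: 3C, 1H → 0 − 1 = -1
C3: 3C, 1Cl → 0 + 1 = +1
C4: 2C, 1H, 1Br → 0 − 1 + 1 = 0
C5: 1C, 1H, 1O, 1Cl → 0 − 1 + 1 + 1 = +1
Sum = +1 − 1 + 1 + 0 + 1 = +2.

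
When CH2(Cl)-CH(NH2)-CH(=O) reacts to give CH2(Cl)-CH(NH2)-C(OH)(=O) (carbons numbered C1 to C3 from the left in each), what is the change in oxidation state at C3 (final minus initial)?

Before: C3 has 1 bond to C, 1 bond to H, 2 bonds to O → oxidation state +1.
After: C3 has 1 bond to C, 3 bonds to O → oxidation state +3.
Δ = +3 − (+1) = +2, so this is an oxidation at C3.

+2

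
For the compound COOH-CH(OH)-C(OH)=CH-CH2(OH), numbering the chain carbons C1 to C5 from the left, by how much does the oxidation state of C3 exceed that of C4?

+2

C3: 3C, 1O → 0 + 1 = +1
C4: 3C, 1H → 0 − 1 = -1
Difference: +1 − (-1) = +2.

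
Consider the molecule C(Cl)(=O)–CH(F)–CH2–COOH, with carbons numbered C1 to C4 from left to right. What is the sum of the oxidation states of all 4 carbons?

+4

Tallying each carbon's bonds:
C1: 1C, 2O, 1Cl → 0 + 2 + 1 = +3
C2: 2C, 1H, 1F → 0 − 1 + 1 = 0
C3: 2C, 2H → 0 − 2 = -2
C4: 1C, 3O → 0 + 3 = +3
Sum = +3 + 0 − 2 + 3 = +4.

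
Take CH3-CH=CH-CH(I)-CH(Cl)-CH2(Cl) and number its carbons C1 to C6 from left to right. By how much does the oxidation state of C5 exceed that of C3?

C5: 2C, 1H, 1Cl → 0 − 1 + 1 = 0
C3: 3C, 1H → 0 − 1 = -1
Difference: 0 − (-1) = +1.

+1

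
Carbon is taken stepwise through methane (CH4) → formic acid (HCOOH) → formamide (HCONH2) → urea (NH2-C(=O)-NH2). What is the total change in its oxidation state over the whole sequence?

+8

Carbon oxidation states along the series — methane: -4, formic acid: +2, formamide: +2, urea: +4.
Net change = +4 − (-4) = +8.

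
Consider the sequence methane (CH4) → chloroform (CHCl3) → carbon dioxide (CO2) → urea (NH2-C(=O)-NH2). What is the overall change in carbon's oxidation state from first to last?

Carbon oxidation states along the series — methane: -4, chloroform: +2, carbon dioxide: +4, urea: +4.
Net change = +4 − (-4) = +8.

+8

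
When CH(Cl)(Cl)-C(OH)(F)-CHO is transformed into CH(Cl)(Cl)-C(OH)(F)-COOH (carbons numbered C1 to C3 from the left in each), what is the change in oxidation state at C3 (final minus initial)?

+2

Before: C3 has 1 bond to C, 1 bond to H, 2 bonds to O → oxidation state +1.
After: C3 has 1 bond to C, 3 bonds to O → oxidation state +3.
Δ = +3 − (+1) = +2, so this is an oxidation at C3.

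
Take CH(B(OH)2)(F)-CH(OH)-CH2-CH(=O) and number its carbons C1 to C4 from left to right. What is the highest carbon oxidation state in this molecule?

+1

Bonds to more-electronegative neighbours contribute +1 each, bonds to H or metals contribute −1 each, and C–C bonds contribute 0. Tallying each carbon:
C1: 1C, 1H, 1F, 1B → 0 − 1 + 1 − 1 = -1
C2: 2C, 1H, 1O → 0 − 1 + 1 = 0
C3: 2C, 2H → 0 − 2 = -2
C4: 1C, 1H, 2O → 0 − 1 + 2 = +1
The highest value is +1.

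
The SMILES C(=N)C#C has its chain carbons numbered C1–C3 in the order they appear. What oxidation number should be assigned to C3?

-1

C3 has a triple bond to C (3×0 = 0), one bond to H (-1).
Oxidation state = 0 − 1 = -1.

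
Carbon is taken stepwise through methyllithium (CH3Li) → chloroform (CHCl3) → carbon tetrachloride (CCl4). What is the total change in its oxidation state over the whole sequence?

Carbon oxidation states along the series — methyllithium: -4, chloroform: +2, carbon tetrachloride: +4.
Net change = +4 − (-4) = +8.

+8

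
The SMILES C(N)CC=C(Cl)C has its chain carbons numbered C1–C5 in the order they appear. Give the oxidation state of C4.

+1

C4 has a double bond to C (2×0 = 0), one bond to C (0), one bond to Cl (+1).
Oxidation state = 0 + 0 + 1 = +1.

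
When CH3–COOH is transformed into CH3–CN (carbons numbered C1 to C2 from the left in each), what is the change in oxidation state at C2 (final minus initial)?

0

Before: C2 has 1 bond to C, 3 bonds to O → oxidation state +3.
After: C2 has 1 bond to C, 3 bonds to N → oxidation state +3.
Δ = +3 − (+3) = 0, so no net redox change at C2.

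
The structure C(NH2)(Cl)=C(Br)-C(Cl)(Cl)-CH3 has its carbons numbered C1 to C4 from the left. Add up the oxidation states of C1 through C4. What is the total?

Tallying each carbon's bonds:
C1: 2C, 1N, 1Cl → 0 + 1 + 1 = +2
C2: 3C, 1Br → 0 + 1 = +1
C3: 2C, 2Cl → 0 + 2 = +2
C4: 1C, 3H → 0 − 3 = -3
Sum = +2 + 1 + 2 − 3 = +2.

+2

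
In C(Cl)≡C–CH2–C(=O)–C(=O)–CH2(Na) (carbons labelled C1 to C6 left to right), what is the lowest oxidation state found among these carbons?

Each bond to a more electronegative atom (O, N, halogen) counts +1, each bond to a less electronegative atom (H, metal, B, Si) counts −1, and each C–C bond counts 0. Tallying each carbon:
C1: 3C, 1Cl → 0 + 1 = +1
C2: 4C → 0 = 0
C3: 2C, 2H → 0 − 2 = -2
C4: 2C, 2O → 0 + 2 = +2
C5: 2C, 2O → 0 + 2 = +2
C6: 1C, 2H, 1Na → 0 − 2 − 1 = -3
The lowest value is -3.

-3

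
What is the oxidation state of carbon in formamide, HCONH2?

+2

Bonds to more-electronegative neighbours contribute +1 each, bonds to H or metals contribute −1 each, and C–C bonds contribute 0.
The carbon has one bond to H (-1), a double bond to O (2×+1 = +2), one bond to N (+1).
Oxidation state = -1 + 2 + 1 = +2.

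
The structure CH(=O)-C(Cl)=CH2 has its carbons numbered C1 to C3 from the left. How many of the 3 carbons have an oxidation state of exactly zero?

Bonds to more-electronegative neighbours contribute +1 each, bonds to H or metals contribute −1 each, and C–C bonds contribute 0. Tallying each carbon:
C1: 1C, 1H, 2O → 0 − 1 + 2 = +1
C2: 3C, 1Cl → 0 + 1 = +1
C3: 2C, 2H → 0 − 2 = -2
0 carbons meet the condition.

0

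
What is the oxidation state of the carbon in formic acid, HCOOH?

+2

The carbon has one bond to H (-1), a double bond to O (2×+1 = +2), one bond to O (+1).
Oxidation state = -1 + 2 + 1 = +2.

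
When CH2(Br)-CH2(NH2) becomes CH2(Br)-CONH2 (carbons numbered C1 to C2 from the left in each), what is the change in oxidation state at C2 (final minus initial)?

+4

Before: C2 has 1 bond to C, 2 bonds to H, 1 bond to N → oxidation state -1.
After: C2 has 1 bond to C, 2 bonds to O, 1 bond to N → oxidation state +3.
Δ = +3 − (-1) = +4, so this is an oxidation at C2.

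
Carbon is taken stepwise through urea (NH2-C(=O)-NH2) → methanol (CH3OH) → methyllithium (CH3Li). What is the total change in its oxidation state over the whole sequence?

Carbon oxidation states along the series — urea: +4, methanol: -2, methyllithium: -4.
Net change = -4 − (+4) = -8.

-8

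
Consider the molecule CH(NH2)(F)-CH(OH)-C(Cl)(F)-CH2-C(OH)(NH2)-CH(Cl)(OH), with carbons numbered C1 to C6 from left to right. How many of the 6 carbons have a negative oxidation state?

Bonds to more-electronegative neighbours contribute +1 each, bonds to H or metals contribute −1 each, and C–C bonds contribute 0. Tallying each carbon:
C1: 1C, 1H, 1N, 1F → 0 − 1 + 1 + 1 = +1
C2: 2C, 1H, 1O → 0 − 1 + 1 = 0
C3: 2C, 1F, 1Cl → 0 + 1 + 1 = +2
C4: 2C, 2H → 0 − 2 = -2
C5: 2C, 1O, 1N → 0 + 1 + 1 = +2
C6: 1C, 1H, 1O, 1Cl → 0 − 1 + 1 + 1 = +1
1 carbon (C4) meets the condition.

1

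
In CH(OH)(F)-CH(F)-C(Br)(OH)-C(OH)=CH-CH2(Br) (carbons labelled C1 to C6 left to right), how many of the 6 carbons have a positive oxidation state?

Tallying each carbon's bonds:
C1: 1C, 1H, 1O, 1F → 0 − 1 + 1 + 1 = +1
C2: 2C, 1H, 1F → 0 − 1 + 1 = 0
C3: 2C, 1O, 1Br → 0 + 1 + 1 = +2
C4: 3C, 1O → 0 + 1 = +1
C5: 3C, 1H → 0 − 1 = -1
C6: 1C, 2H, 1Br → 0 − 2 + 1 = -1
3 carbons (C1, C3, C4) meet the condition.

3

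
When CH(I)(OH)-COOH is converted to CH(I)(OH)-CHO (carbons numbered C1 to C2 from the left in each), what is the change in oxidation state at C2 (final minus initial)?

-2

Before: C2 has 1 bond to C, 3 bonds to O → oxidation state +3.
After: C2 has 1 bond to C, 1 bond to H, 2 bonds to O → oxidation state +1.
Δ = +1 − (+3) = -2, so this is a reduction at C2.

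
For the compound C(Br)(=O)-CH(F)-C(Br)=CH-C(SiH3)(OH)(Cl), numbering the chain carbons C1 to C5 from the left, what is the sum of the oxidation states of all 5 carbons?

+4

Each bond to a more electronegative atom (O, N, halogen) counts +1, each bond to a less electronegative atom (H, metal, B, Si) counts −1, and each C–C bond counts 0. Tallying each carbon:
C1: 1C, 2O, 1Br → 0 + 2 + 1 = +3
C2: 2C, 1H, 1F → 0 − 1 + 1 = 0
C3: 3C, 1Br → 0 + 1 = +1
C4: 3C, 1H → 0 − 1 = -1
C5: 1C, 1O, 1Cl, 1Si → 0 + 1 + 1 − 1 = +1
Sum = +3 + 0 + 1 − 1 + 1 = +4.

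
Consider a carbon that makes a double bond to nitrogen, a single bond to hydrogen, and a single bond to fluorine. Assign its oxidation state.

The carbon has one bond to H (-1), a double bond to N (2×+1 = +2), one bond to F (+1).
Oxidation state = -1 + 2 + 1 = +2.

+2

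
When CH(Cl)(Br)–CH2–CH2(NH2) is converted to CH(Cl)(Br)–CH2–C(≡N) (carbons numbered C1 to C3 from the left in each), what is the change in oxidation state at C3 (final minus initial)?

+4

Before: C3 has 1 bond to C, 2 bonds to H, 1 bond to N → oxidation state -1.
After: C3 has 1 bond to C, 3 bonds to N → oxidation state +3.
Δ = +3 − (-1) = +4, so this is an oxidation at C3.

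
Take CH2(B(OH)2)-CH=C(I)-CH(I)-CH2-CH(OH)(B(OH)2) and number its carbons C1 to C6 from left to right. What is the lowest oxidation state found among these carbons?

Bonds to more-electronegative neighbours contribute +1 each, bonds to H or metals contribute −1 each, and C–C bonds contribute 0. Tallying each carbon:
C1: 1C, 2H, 1B → 0 − 2 − 1 = -3
C2: 3C, 1H → 0 − 1 = -1
C3: 3C, 1I → 0 + 1 = +1
C4: 2C, 1H, 1I → 0 − 1 + 1 = 0
C5: 2C, 2H → 0 − 2 = -2
C6: 1C, 1H, 1O, 1B → 0 − 1 + 1 − 1 = -1
The lowest value is -3.

-3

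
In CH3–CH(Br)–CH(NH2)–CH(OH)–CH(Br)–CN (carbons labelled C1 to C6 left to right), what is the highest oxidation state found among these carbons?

+3

Tallying each carbon's bonds:
C1: 1C, 3H → 0 − 3 = -3
C2: 2C, 1H, 1Br → 0 − 1 + 1 = 0
C3: 2C, 1H, 1N → 0 − 1 + 1 = 0
C4: 2C, 1H, 1O → 0 − 1 + 1 = 0
C5: 2C, 1H, 1Br → 0 − 1 + 1 = 0
C6: 1C, 3N → 0 + 3 = +3
The highest value is +3.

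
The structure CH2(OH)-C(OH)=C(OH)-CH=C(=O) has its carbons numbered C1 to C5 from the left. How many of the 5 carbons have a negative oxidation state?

2

Tallying each carbon's bonds:
C1: 1C, 2H, 1O → 0 − 2 + 1 = -1
C2: 3C, 1O → 0 + 1 = +1
C3: 3C, 1O → 0 + 1 = +1
C4: 3C, 1H → 0 − 1 = -1
C5: 2C, 2O → 0 + 2 = +2
2 carbons (C1, C4) meet the condition.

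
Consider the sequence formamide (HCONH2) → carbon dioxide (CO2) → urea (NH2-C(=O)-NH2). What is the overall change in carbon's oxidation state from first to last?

Carbon oxidation states along the series — formamide: +2, carbon dioxide: +4, urea: +4.
Net change = +4 − (+2) = +2.

+2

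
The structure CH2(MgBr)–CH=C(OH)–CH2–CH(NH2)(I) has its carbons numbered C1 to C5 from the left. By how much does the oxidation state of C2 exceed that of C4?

+1

C2: 3C, 1H → 0 − 1 = -1
C4: 2C, 2H → 0 − 2 = -2
Difference: -1 − (-2) = +1.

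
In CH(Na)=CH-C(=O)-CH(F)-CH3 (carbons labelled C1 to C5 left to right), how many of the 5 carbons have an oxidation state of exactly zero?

1

Tallying each carbon's bonds:
C1: 2C, 1H, 1Na → 0 − 1 − 1 = -2
C2: 3C, 1H → 0 − 1 = -1
C3: 2C, 2O → 0 + 2 = +2
C4: 2C, 1H, 1F → 0 − 1 + 1 = 0
C5: 1C, 3H → 0 − 3 = -3
1 carbon (C4) meets the condition.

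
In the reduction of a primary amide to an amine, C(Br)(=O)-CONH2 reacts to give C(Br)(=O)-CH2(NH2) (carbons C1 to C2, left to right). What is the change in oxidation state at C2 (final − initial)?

Before: C2 has 1 bond to C, 2 bonds to O, 1 bond to N → oxidation state +3.
After: C2 has 1 bond to C, 2 bonds to H, 1 bond to N → oxidation state -1.
Δ = -1 − (+3) = -4, so this is a reduction at C2.

-4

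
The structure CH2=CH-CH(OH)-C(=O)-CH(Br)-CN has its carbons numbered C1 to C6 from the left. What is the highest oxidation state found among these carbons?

+3

Tallying each carbon's bonds:
C1: 2C, 2H → 0 − 2 = -2
C2: 3C, 1H → 0 − 1 = -1
C3: 2C, 1H, 1O → 0 − 1 + 1 = 0
C4: 2C, 2O → 0 + 2 = +2
C5: 2C, 1H, 1Br → 0 − 1 + 1 = 0
C6: 1C, 3N → 0 + 3 = +3
The highest value is +3.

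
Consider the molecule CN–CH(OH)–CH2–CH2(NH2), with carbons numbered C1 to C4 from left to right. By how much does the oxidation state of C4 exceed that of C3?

+1

C4: 1C, 2H, 1N → 0 − 2 + 1 = -1
C3: 2C, 2H → 0 − 2 = -2
Difference: -1 − (-2) = +1.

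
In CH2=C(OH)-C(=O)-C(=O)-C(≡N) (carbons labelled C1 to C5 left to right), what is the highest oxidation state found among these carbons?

+3

Count +1 for every bond to an atom more electronegative than carbon and −1 for every bond to one less electronegative; C–C bonds are 0. Tallying each carbon:
C1: 2C, 2H → 0 − 2 = -2
C2: 3C, 1O → 0 + 1 = +1
C3: 2C, 2O → 0 + 2 = +2
C4: 2C, 2O → 0 + 2 = +2
C5: 1C, 3N → 0 + 3 = +3
The highest value is +3.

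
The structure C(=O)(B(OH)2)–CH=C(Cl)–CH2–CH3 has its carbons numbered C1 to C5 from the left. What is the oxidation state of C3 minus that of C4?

+3

C3: 3C, 1Cl → 0 + 1 = +1
C4: 2C, 2H → 0 − 2 = -2
Difference: +1 − (-2) = +3.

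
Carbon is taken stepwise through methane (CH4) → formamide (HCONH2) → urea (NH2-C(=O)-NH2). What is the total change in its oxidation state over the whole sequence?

Carbon oxidation states along the series — methane: -4, formamide: +2, urea: +4.
Net change = +4 − (-4) = +8.

+8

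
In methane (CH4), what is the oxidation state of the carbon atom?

-4

Bonds to more-electronegative neighbours contribute +1 each, bonds to H or metals contribute −1 each, and C–C bonds contribute 0.
The carbon has one bond to H (-1), one bond to H (-1), one bond to H (-1), one bond to H (-1).
Oxidation state = -1 − 1 − 1 − 1 = -4.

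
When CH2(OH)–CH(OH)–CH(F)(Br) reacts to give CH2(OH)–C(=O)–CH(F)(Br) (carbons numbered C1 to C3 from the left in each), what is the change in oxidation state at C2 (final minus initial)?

Before: C2 has 2 bonds to C, 1 bond to H, 1 bond to O → oxidation state 0.
After: C2 has 2 bonds to C, 2 bonds to O → oxidation state +2.
Δ = +2 − (0) = +2, so this is an oxidation at C2.

+2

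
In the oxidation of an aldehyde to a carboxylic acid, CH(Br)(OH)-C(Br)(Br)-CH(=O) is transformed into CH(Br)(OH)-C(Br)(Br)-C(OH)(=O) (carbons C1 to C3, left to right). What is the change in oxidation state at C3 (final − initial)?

Before: C3 has 1 bond to C, 1 bond to H, 2 bonds to O → oxidation state +1.
After: C3 has 1 bond to C, 3 bonds to O → oxidation state +3.
Δ = +3 − (+1) = +2, so this is an oxidation at C3.

+2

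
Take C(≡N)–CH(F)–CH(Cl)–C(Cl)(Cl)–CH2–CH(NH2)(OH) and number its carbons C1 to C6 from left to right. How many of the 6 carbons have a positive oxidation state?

Tallying each carbon's bonds:
C1: 1C, 3N → 0 + 3 = +3
C2: 2C, 1H, 1F → 0 − 1 + 1 = 0
C3: 2C, 1H, 1Cl → 0 − 1 + 1 = 0
C4: 2C, 2Cl → 0 + 2 = +2
C5: 2C, 2H → 0 − 2 = -2
C6: 1C, 1H, 1O, 1N → 0 − 1 + 1 + 1 = +1
3 carbons (C1, C4, C6) meet the condition.

3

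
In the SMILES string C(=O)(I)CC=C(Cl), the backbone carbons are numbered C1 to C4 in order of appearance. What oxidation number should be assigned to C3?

Each bond to a more electronegative atom (O, N, halogen) counts +1, each bond to a less electronegative atom (H, metal, B, Si) counts −1, and each C–C bond counts 0.
C3 has one bond to C (0), a double bond to C (2×0 = 0), one bond to H (-1).
Oxidation state = 0 + 0 − 1 = -1.

-1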